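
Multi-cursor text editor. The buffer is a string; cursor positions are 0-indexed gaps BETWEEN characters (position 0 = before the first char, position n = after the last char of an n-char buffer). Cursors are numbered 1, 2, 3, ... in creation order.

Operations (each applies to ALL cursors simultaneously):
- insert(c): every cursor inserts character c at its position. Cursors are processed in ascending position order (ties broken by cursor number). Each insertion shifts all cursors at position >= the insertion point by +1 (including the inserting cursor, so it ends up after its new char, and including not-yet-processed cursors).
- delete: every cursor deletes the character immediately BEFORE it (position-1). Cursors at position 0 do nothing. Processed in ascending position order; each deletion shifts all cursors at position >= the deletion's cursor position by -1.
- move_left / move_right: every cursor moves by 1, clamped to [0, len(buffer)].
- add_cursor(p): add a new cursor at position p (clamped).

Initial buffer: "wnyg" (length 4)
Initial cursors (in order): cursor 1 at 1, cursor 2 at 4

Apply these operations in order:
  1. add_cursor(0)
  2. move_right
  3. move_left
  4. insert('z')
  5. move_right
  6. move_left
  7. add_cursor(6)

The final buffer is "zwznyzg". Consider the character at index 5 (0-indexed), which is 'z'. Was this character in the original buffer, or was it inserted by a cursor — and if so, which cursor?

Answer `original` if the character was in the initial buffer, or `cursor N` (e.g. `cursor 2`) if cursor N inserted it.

After op 1 (add_cursor(0)): buffer="wnyg" (len 4), cursors c3@0 c1@1 c2@4, authorship ....
After op 2 (move_right): buffer="wnyg" (len 4), cursors c3@1 c1@2 c2@4, authorship ....
After op 3 (move_left): buffer="wnyg" (len 4), cursors c3@0 c1@1 c2@3, authorship ....
After op 4 (insert('z')): buffer="zwznyzg" (len 7), cursors c3@1 c1@3 c2@6, authorship 3.1..2.
After op 5 (move_right): buffer="zwznyzg" (len 7), cursors c3@2 c1@4 c2@7, authorship 3.1..2.
After op 6 (move_left): buffer="zwznyzg" (len 7), cursors c3@1 c1@3 c2@6, authorship 3.1..2.
After op 7 (add_cursor(6)): buffer="zwznyzg" (len 7), cursors c3@1 c1@3 c2@6 c4@6, authorship 3.1..2.
Authorship (.=original, N=cursor N): 3 . 1 . . 2 .
Index 5: author = 2

Answer: cursor 2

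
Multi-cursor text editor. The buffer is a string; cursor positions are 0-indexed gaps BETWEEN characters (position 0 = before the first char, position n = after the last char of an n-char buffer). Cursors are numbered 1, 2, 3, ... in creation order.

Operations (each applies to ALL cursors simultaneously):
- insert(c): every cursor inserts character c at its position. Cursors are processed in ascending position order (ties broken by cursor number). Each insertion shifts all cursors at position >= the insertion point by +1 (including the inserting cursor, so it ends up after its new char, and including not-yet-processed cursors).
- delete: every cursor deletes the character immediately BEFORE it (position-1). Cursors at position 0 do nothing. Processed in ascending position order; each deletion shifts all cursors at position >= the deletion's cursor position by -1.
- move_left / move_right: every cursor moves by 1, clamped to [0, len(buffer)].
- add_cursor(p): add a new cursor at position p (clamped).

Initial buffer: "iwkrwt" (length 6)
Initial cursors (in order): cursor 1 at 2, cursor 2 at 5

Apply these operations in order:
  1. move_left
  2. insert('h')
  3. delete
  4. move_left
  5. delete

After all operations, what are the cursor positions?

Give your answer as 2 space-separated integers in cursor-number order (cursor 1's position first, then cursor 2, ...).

Answer: 0 2

Derivation:
After op 1 (move_left): buffer="iwkrwt" (len 6), cursors c1@1 c2@4, authorship ......
After op 2 (insert('h')): buffer="ihwkrhwt" (len 8), cursors c1@2 c2@6, authorship .1...2..
After op 3 (delete): buffer="iwkrwt" (len 6), cursors c1@1 c2@4, authorship ......
After op 4 (move_left): buffer="iwkrwt" (len 6), cursors c1@0 c2@3, authorship ......
After op 5 (delete): buffer="iwrwt" (len 5), cursors c1@0 c2@2, authorship .....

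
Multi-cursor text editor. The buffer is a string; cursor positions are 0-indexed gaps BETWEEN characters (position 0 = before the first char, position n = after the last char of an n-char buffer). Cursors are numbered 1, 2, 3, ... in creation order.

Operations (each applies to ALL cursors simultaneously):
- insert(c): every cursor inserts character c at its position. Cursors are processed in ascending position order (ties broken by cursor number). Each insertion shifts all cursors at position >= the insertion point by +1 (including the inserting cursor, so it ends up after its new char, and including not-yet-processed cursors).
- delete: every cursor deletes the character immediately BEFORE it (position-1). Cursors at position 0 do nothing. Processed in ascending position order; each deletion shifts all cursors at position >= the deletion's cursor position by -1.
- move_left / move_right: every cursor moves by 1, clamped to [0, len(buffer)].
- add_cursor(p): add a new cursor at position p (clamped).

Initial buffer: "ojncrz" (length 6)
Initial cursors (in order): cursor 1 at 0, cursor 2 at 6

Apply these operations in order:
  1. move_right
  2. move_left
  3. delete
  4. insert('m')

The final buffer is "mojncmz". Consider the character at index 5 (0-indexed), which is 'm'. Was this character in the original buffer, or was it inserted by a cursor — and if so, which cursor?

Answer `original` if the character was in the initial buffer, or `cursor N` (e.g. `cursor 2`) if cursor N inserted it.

After op 1 (move_right): buffer="ojncrz" (len 6), cursors c1@1 c2@6, authorship ......
After op 2 (move_left): buffer="ojncrz" (len 6), cursors c1@0 c2@5, authorship ......
After op 3 (delete): buffer="ojncz" (len 5), cursors c1@0 c2@4, authorship .....
After op 4 (insert('m')): buffer="mojncmz" (len 7), cursors c1@1 c2@6, authorship 1....2.
Authorship (.=original, N=cursor N): 1 . . . . 2 .
Index 5: author = 2

Answer: cursor 2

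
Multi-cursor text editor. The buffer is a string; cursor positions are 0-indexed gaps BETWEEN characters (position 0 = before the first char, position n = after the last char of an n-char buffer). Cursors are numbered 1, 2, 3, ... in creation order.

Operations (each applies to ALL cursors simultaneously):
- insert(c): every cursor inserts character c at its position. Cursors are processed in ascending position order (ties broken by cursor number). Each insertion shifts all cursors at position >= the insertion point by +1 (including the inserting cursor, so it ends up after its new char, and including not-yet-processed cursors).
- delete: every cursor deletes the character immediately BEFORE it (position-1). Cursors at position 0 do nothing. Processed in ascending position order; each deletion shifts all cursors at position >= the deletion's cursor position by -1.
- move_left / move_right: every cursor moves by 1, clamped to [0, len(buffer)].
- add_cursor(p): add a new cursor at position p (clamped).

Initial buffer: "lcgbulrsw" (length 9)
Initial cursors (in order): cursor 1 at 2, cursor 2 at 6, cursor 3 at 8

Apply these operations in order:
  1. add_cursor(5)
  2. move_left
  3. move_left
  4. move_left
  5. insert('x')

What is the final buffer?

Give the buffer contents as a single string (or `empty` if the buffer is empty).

Answer: xlcxgxbuxlrsw

Derivation:
After op 1 (add_cursor(5)): buffer="lcgbulrsw" (len 9), cursors c1@2 c4@5 c2@6 c3@8, authorship .........
After op 2 (move_left): buffer="lcgbulrsw" (len 9), cursors c1@1 c4@4 c2@5 c3@7, authorship .........
After op 3 (move_left): buffer="lcgbulrsw" (len 9), cursors c1@0 c4@3 c2@4 c3@6, authorship .........
After op 4 (move_left): buffer="lcgbulrsw" (len 9), cursors c1@0 c4@2 c2@3 c3@5, authorship .........
After op 5 (insert('x')): buffer="xlcxgxbuxlrsw" (len 13), cursors c1@1 c4@4 c2@6 c3@9, authorship 1..4.2..3....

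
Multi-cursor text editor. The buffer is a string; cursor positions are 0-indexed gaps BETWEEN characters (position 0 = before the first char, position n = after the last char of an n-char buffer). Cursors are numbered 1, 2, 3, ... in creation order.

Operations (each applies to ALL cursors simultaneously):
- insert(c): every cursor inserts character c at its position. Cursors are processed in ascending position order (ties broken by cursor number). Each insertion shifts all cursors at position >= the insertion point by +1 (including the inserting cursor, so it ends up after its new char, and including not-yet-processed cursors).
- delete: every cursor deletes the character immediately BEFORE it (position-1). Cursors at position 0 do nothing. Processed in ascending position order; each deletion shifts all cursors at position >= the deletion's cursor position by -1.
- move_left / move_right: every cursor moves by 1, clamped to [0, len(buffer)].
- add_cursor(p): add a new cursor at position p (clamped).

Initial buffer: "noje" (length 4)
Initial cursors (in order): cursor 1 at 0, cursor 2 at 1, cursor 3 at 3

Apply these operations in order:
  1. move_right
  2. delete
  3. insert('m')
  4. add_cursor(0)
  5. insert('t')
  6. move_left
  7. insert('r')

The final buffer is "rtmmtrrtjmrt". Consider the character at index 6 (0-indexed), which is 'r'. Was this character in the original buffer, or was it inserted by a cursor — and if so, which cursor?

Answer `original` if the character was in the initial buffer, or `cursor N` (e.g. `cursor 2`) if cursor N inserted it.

After op 1 (move_right): buffer="noje" (len 4), cursors c1@1 c2@2 c3@4, authorship ....
After op 2 (delete): buffer="j" (len 1), cursors c1@0 c2@0 c3@1, authorship .
After op 3 (insert('m')): buffer="mmjm" (len 4), cursors c1@2 c2@2 c3@4, authorship 12.3
After op 4 (add_cursor(0)): buffer="mmjm" (len 4), cursors c4@0 c1@2 c2@2 c3@4, authorship 12.3
After op 5 (insert('t')): buffer="tmmttjmt" (len 8), cursors c4@1 c1@5 c2@5 c3@8, authorship 41212.33
After op 6 (move_left): buffer="tmmttjmt" (len 8), cursors c4@0 c1@4 c2@4 c3@7, authorship 41212.33
After op 7 (insert('r')): buffer="rtmmtrrtjmrt" (len 12), cursors c4@1 c1@7 c2@7 c3@11, authorship 44121122.333
Authorship (.=original, N=cursor N): 4 4 1 2 1 1 2 2 . 3 3 3
Index 6: author = 2

Answer: cursor 2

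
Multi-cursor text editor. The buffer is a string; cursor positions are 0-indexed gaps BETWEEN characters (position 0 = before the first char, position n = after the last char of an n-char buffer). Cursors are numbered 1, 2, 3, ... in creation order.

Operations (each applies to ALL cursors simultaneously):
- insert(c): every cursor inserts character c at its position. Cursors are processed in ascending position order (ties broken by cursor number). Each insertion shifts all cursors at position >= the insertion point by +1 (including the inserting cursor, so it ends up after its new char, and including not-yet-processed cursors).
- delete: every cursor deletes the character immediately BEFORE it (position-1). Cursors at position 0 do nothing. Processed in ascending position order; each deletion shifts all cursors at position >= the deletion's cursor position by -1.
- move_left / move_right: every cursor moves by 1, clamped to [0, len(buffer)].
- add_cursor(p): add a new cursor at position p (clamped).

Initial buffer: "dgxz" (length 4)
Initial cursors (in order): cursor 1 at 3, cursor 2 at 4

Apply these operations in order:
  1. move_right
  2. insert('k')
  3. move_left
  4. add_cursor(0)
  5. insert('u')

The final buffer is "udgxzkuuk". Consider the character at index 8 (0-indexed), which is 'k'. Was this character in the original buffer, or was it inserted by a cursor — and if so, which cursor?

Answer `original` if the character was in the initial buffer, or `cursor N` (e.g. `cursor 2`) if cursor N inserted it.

Answer: cursor 2

Derivation:
After op 1 (move_right): buffer="dgxz" (len 4), cursors c1@4 c2@4, authorship ....
After op 2 (insert('k')): buffer="dgxzkk" (len 6), cursors c1@6 c2@6, authorship ....12
After op 3 (move_left): buffer="dgxzkk" (len 6), cursors c1@5 c2@5, authorship ....12
After op 4 (add_cursor(0)): buffer="dgxzkk" (len 6), cursors c3@0 c1@5 c2@5, authorship ....12
After op 5 (insert('u')): buffer="udgxzkuuk" (len 9), cursors c3@1 c1@8 c2@8, authorship 3....1122
Authorship (.=original, N=cursor N): 3 . . . . 1 1 2 2
Index 8: author = 2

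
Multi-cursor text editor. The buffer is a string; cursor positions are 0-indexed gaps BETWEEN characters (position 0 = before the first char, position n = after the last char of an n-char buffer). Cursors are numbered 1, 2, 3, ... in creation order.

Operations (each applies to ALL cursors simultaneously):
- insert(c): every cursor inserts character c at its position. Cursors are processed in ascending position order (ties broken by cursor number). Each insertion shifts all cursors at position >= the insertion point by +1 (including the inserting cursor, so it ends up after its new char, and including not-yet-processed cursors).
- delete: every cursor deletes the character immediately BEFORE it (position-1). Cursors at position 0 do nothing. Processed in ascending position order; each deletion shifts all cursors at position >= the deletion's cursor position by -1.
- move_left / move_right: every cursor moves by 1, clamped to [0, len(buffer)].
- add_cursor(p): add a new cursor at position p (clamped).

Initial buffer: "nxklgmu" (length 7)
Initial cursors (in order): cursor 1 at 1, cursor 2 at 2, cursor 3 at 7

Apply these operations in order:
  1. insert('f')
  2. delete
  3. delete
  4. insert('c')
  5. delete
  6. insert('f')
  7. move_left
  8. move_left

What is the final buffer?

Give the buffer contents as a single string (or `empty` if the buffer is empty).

After op 1 (insert('f')): buffer="nfxfklgmuf" (len 10), cursors c1@2 c2@4 c3@10, authorship .1.2.....3
After op 2 (delete): buffer="nxklgmu" (len 7), cursors c1@1 c2@2 c3@7, authorship .......
After op 3 (delete): buffer="klgm" (len 4), cursors c1@0 c2@0 c3@4, authorship ....
After op 4 (insert('c')): buffer="ccklgmc" (len 7), cursors c1@2 c2@2 c3@7, authorship 12....3
After op 5 (delete): buffer="klgm" (len 4), cursors c1@0 c2@0 c3@4, authorship ....
After op 6 (insert('f')): buffer="ffklgmf" (len 7), cursors c1@2 c2@2 c3@7, authorship 12....3
After op 7 (move_left): buffer="ffklgmf" (len 7), cursors c1@1 c2@1 c3@6, authorship 12....3
After op 8 (move_left): buffer="ffklgmf" (len 7), cursors c1@0 c2@0 c3@5, authorship 12....3

Answer: ffklgmf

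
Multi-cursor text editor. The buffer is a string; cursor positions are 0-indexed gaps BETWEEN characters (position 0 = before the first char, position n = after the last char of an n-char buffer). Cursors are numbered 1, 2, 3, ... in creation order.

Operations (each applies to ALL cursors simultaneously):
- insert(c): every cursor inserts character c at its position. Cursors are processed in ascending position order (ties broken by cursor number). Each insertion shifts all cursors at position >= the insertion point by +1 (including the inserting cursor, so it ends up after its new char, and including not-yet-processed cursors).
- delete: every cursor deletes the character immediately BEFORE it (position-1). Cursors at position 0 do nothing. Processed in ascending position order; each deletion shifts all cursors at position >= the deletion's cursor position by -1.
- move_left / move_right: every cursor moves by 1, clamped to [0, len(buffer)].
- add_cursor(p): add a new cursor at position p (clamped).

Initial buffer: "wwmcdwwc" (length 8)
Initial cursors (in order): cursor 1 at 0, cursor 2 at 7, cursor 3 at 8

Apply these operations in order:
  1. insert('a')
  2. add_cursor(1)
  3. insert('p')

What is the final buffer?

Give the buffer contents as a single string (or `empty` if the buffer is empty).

After op 1 (insert('a')): buffer="awwmcdwwaca" (len 11), cursors c1@1 c2@9 c3@11, authorship 1.......2.3
After op 2 (add_cursor(1)): buffer="awwmcdwwaca" (len 11), cursors c1@1 c4@1 c2@9 c3@11, authorship 1.......2.3
After op 3 (insert('p')): buffer="appwwmcdwwapcap" (len 15), cursors c1@3 c4@3 c2@12 c3@15, authorship 114.......22.33

Answer: appwwmcdwwapcap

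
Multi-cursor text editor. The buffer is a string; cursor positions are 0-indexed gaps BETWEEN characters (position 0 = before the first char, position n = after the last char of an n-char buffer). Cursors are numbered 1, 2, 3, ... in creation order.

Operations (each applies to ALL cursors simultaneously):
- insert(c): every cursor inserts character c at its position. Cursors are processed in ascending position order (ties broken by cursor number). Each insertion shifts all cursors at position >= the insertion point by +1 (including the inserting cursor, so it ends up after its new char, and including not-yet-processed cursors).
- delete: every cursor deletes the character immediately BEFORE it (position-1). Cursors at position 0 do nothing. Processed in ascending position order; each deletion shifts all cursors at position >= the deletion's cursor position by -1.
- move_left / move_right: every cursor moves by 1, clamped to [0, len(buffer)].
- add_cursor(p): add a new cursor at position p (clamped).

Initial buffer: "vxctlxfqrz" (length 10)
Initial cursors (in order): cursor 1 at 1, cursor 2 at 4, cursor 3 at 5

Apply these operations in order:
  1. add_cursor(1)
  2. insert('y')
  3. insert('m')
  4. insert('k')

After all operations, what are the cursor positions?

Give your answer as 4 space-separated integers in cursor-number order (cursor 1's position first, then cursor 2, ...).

After op 1 (add_cursor(1)): buffer="vxctlxfqrz" (len 10), cursors c1@1 c4@1 c2@4 c3@5, authorship ..........
After op 2 (insert('y')): buffer="vyyxctylyxfqrz" (len 14), cursors c1@3 c4@3 c2@7 c3@9, authorship .14...2.3.....
After op 3 (insert('m')): buffer="vyymmxctymlymxfqrz" (len 18), cursors c1@5 c4@5 c2@10 c3@13, authorship .1414...22.33.....
After op 4 (insert('k')): buffer="vyymmkkxctymklymkxfqrz" (len 22), cursors c1@7 c4@7 c2@13 c3@17, authorship .141414...222.333.....

Answer: 7 13 17 7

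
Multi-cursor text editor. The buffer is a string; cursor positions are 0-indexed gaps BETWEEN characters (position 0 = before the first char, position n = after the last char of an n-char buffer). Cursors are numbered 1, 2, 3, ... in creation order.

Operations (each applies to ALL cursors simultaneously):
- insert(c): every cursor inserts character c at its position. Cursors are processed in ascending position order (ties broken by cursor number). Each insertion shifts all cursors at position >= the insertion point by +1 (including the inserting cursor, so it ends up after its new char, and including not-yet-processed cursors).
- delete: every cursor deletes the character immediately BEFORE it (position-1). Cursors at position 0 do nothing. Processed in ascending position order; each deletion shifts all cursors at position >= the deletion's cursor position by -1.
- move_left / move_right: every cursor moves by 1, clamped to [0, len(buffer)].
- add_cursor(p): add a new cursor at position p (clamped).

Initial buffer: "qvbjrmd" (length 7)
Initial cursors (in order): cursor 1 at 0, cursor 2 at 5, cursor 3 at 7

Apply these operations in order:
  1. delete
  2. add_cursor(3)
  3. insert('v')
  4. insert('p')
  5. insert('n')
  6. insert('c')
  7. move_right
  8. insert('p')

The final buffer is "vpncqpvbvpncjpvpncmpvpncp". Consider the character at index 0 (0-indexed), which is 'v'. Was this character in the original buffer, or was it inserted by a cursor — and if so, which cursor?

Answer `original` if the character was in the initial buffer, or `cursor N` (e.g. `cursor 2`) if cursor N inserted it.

After op 1 (delete): buffer="qvbjm" (len 5), cursors c1@0 c2@4 c3@5, authorship .....
After op 2 (add_cursor(3)): buffer="qvbjm" (len 5), cursors c1@0 c4@3 c2@4 c3@5, authorship .....
After op 3 (insert('v')): buffer="vqvbvjvmv" (len 9), cursors c1@1 c4@5 c2@7 c3@9, authorship 1...4.2.3
After op 4 (insert('p')): buffer="vpqvbvpjvpmvp" (len 13), cursors c1@2 c4@7 c2@10 c3@13, authorship 11...44.22.33
After op 5 (insert('n')): buffer="vpnqvbvpnjvpnmvpn" (len 17), cursors c1@3 c4@9 c2@13 c3@17, authorship 111...444.222.333
After op 6 (insert('c')): buffer="vpncqvbvpncjvpncmvpnc" (len 21), cursors c1@4 c4@11 c2@16 c3@21, authorship 1111...4444.2222.3333
After op 7 (move_right): buffer="vpncqvbvpncjvpncmvpnc" (len 21), cursors c1@5 c4@12 c2@17 c3@21, authorship 1111...4444.2222.3333
After op 8 (insert('p')): buffer="vpncqpvbvpncjpvpncmpvpncp" (len 25), cursors c1@6 c4@14 c2@20 c3@25, authorship 1111.1..4444.42222.233333
Authorship (.=original, N=cursor N): 1 1 1 1 . 1 . . 4 4 4 4 . 4 2 2 2 2 . 2 3 3 3 3 3
Index 0: author = 1

Answer: cursor 1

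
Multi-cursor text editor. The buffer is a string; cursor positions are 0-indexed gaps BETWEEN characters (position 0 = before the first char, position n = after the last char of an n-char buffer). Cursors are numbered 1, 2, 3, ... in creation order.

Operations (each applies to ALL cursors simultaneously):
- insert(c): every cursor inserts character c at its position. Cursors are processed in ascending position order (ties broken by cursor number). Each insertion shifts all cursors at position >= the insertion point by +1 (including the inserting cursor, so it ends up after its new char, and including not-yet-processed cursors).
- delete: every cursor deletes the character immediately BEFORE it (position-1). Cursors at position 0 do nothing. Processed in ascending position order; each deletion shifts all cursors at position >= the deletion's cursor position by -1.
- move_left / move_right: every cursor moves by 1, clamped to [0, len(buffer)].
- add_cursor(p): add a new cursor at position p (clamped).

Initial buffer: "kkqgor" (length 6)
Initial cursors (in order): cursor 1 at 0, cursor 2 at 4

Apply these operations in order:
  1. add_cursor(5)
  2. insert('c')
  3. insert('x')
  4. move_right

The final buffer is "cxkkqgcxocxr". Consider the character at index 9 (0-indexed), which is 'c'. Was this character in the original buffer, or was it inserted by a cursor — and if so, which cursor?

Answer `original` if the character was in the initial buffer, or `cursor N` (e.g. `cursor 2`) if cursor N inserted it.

Answer: cursor 3

Derivation:
After op 1 (add_cursor(5)): buffer="kkqgor" (len 6), cursors c1@0 c2@4 c3@5, authorship ......
After op 2 (insert('c')): buffer="ckkqgcocr" (len 9), cursors c1@1 c2@6 c3@8, authorship 1....2.3.
After op 3 (insert('x')): buffer="cxkkqgcxocxr" (len 12), cursors c1@2 c2@8 c3@11, authorship 11....22.33.
After op 4 (move_right): buffer="cxkkqgcxocxr" (len 12), cursors c1@3 c2@9 c3@12, authorship 11....22.33.
Authorship (.=original, N=cursor N): 1 1 . . . . 2 2 . 3 3 .
Index 9: author = 3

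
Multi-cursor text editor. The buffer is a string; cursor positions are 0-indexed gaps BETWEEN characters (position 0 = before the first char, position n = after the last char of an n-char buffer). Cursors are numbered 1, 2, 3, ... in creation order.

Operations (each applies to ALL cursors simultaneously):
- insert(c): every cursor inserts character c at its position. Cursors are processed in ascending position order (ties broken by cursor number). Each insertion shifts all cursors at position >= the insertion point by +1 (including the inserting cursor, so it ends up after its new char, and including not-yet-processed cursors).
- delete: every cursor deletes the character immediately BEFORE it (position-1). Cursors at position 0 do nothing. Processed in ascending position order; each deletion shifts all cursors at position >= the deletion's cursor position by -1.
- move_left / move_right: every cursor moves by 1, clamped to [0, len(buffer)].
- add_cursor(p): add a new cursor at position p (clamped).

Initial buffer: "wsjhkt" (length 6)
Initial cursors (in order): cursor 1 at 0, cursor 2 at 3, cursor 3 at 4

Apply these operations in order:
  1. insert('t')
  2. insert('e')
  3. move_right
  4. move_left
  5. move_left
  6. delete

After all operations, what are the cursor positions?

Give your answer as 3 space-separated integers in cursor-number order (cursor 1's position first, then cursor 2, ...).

After op 1 (insert('t')): buffer="twsjthtkt" (len 9), cursors c1@1 c2@5 c3@7, authorship 1...2.3..
After op 2 (insert('e')): buffer="tewsjtehtekt" (len 12), cursors c1@2 c2@7 c3@10, authorship 11...22.33..
After op 3 (move_right): buffer="tewsjtehtekt" (len 12), cursors c1@3 c2@8 c3@11, authorship 11...22.33..
After op 4 (move_left): buffer="tewsjtehtekt" (len 12), cursors c1@2 c2@7 c3@10, authorship 11...22.33..
After op 5 (move_left): buffer="tewsjtehtekt" (len 12), cursors c1@1 c2@6 c3@9, authorship 11...22.33..
After op 6 (delete): buffer="ewsjehekt" (len 9), cursors c1@0 c2@4 c3@6, authorship 1...2.3..

Answer: 0 4 6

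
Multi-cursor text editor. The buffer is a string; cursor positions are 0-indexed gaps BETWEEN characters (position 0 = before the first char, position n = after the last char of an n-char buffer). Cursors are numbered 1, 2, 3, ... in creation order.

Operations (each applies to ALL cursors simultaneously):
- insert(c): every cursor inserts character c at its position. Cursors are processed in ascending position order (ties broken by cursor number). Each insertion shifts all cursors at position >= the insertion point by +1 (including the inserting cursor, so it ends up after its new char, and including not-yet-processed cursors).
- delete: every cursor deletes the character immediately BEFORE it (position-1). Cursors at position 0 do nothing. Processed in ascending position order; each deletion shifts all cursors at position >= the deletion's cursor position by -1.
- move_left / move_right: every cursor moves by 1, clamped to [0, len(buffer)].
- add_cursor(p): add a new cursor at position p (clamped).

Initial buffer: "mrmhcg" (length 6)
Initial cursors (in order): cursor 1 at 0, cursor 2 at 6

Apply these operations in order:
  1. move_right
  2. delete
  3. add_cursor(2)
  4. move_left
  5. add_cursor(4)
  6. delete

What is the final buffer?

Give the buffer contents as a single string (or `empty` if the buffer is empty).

Answer: m

Derivation:
After op 1 (move_right): buffer="mrmhcg" (len 6), cursors c1@1 c2@6, authorship ......
After op 2 (delete): buffer="rmhc" (len 4), cursors c1@0 c2@4, authorship ....
After op 3 (add_cursor(2)): buffer="rmhc" (len 4), cursors c1@0 c3@2 c2@4, authorship ....
After op 4 (move_left): buffer="rmhc" (len 4), cursors c1@0 c3@1 c2@3, authorship ....
After op 5 (add_cursor(4)): buffer="rmhc" (len 4), cursors c1@0 c3@1 c2@3 c4@4, authorship ....
After op 6 (delete): buffer="m" (len 1), cursors c1@0 c3@0 c2@1 c4@1, authorship .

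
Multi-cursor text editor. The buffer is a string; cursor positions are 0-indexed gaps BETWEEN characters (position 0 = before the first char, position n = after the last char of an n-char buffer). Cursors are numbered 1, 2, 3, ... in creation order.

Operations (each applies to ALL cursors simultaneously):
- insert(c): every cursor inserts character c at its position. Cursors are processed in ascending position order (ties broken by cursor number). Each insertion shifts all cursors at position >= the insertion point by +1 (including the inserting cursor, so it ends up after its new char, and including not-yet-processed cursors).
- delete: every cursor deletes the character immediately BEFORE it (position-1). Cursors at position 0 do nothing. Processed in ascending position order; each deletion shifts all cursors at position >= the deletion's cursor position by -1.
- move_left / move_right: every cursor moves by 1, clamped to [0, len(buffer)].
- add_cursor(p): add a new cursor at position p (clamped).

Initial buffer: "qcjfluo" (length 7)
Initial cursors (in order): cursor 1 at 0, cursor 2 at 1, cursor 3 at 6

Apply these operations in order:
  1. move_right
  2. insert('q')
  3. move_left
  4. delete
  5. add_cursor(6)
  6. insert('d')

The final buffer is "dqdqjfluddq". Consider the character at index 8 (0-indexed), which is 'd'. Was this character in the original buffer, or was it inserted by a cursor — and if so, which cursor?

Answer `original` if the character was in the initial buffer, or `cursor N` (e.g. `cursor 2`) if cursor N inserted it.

After op 1 (move_right): buffer="qcjfluo" (len 7), cursors c1@1 c2@2 c3@7, authorship .......
After op 2 (insert('q')): buffer="qqcqjfluoq" (len 10), cursors c1@2 c2@4 c3@10, authorship .1.2.....3
After op 3 (move_left): buffer="qqcqjfluoq" (len 10), cursors c1@1 c2@3 c3@9, authorship .1.2.....3
After op 4 (delete): buffer="qqjfluq" (len 7), cursors c1@0 c2@1 c3@6, authorship 12....3
After op 5 (add_cursor(6)): buffer="qqjfluq" (len 7), cursors c1@0 c2@1 c3@6 c4@6, authorship 12....3
After op 6 (insert('d')): buffer="dqdqjfluddq" (len 11), cursors c1@1 c2@3 c3@10 c4@10, authorship 1122....343
Authorship (.=original, N=cursor N): 1 1 2 2 . . . . 3 4 3
Index 8: author = 3

Answer: cursor 3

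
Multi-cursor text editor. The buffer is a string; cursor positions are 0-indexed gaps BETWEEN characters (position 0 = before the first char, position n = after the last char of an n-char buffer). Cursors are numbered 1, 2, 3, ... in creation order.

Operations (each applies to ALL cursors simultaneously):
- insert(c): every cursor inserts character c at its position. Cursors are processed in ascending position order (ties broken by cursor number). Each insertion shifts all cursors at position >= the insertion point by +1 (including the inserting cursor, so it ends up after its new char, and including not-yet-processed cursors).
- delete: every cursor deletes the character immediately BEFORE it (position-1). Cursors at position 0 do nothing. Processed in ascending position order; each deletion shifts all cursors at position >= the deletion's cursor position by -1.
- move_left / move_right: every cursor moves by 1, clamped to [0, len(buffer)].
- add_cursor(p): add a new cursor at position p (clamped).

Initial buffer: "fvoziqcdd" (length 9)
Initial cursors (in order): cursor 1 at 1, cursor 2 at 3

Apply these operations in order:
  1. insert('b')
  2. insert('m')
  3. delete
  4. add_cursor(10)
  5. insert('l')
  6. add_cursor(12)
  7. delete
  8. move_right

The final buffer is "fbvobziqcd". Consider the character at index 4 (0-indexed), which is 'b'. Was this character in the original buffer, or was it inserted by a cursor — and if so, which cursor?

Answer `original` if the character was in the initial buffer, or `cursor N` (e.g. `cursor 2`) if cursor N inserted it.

After op 1 (insert('b')): buffer="fbvobziqcdd" (len 11), cursors c1@2 c2@5, authorship .1..2......
After op 2 (insert('m')): buffer="fbmvobmziqcdd" (len 13), cursors c1@3 c2@7, authorship .11..22......
After op 3 (delete): buffer="fbvobziqcdd" (len 11), cursors c1@2 c2@5, authorship .1..2......
After op 4 (add_cursor(10)): buffer="fbvobziqcdd" (len 11), cursors c1@2 c2@5 c3@10, authorship .1..2......
After op 5 (insert('l')): buffer="fblvoblziqcdld" (len 14), cursors c1@3 c2@7 c3@13, authorship .11..22.....3.
After op 6 (add_cursor(12)): buffer="fblvoblziqcdld" (len 14), cursors c1@3 c2@7 c4@12 c3@13, authorship .11..22.....3.
After op 7 (delete): buffer="fbvobziqcd" (len 10), cursors c1@2 c2@5 c3@9 c4@9, authorship .1..2.....
After op 8 (move_right): buffer="fbvobziqcd" (len 10), cursors c1@3 c2@6 c3@10 c4@10, authorship .1..2.....
Authorship (.=original, N=cursor N): . 1 . . 2 . . . . .
Index 4: author = 2

Answer: cursor 2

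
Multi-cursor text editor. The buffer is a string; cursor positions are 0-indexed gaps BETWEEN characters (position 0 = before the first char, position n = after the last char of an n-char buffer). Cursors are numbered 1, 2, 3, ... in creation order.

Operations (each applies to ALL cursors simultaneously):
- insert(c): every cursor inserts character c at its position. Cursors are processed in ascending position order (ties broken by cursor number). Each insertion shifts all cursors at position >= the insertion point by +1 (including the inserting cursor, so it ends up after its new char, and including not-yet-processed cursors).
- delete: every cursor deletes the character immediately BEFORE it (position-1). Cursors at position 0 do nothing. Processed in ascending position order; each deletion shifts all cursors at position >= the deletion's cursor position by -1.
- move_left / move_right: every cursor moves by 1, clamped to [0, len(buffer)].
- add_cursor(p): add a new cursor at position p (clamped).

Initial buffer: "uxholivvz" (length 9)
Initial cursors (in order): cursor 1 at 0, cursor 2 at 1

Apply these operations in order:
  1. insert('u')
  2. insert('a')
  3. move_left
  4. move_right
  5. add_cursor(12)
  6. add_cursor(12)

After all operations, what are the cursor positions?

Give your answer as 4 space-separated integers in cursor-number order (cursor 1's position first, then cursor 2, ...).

After op 1 (insert('u')): buffer="uuuxholivvz" (len 11), cursors c1@1 c2@3, authorship 1.2........
After op 2 (insert('a')): buffer="uauuaxholivvz" (len 13), cursors c1@2 c2@5, authorship 11.22........
After op 3 (move_left): buffer="uauuaxholivvz" (len 13), cursors c1@1 c2@4, authorship 11.22........
After op 4 (move_right): buffer="uauuaxholivvz" (len 13), cursors c1@2 c2@5, authorship 11.22........
After op 5 (add_cursor(12)): buffer="uauuaxholivvz" (len 13), cursors c1@2 c2@5 c3@12, authorship 11.22........
After op 6 (add_cursor(12)): buffer="uauuaxholivvz" (len 13), cursors c1@2 c2@5 c3@12 c4@12, authorship 11.22........

Answer: 2 5 12 12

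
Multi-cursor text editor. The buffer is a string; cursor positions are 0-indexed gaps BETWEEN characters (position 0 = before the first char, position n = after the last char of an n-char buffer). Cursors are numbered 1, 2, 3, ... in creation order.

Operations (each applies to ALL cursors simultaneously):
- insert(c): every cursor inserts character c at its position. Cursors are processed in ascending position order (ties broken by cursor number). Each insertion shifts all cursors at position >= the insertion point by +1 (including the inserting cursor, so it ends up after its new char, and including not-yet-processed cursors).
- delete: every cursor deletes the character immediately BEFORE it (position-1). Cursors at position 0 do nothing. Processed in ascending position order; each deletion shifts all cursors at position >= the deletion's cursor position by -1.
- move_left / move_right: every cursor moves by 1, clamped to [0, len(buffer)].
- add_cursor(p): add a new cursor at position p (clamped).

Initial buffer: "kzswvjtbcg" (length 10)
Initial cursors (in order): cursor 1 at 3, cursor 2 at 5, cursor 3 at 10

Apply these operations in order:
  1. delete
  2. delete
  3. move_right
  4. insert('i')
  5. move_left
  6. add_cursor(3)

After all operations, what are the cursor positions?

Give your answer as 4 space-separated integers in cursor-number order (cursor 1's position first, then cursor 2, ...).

Answer: 3 3 6 3

Derivation:
After op 1 (delete): buffer="kzwjtbc" (len 7), cursors c1@2 c2@3 c3@7, authorship .......
After op 2 (delete): buffer="kjtb" (len 4), cursors c1@1 c2@1 c3@4, authorship ....
After op 3 (move_right): buffer="kjtb" (len 4), cursors c1@2 c2@2 c3@4, authorship ....
After op 4 (insert('i')): buffer="kjiitbi" (len 7), cursors c1@4 c2@4 c3@7, authorship ..12..3
After op 5 (move_left): buffer="kjiitbi" (len 7), cursors c1@3 c2@3 c3@6, authorship ..12..3
After op 6 (add_cursor(3)): buffer="kjiitbi" (len 7), cursors c1@3 c2@3 c4@3 c3@6, authorship ..12..3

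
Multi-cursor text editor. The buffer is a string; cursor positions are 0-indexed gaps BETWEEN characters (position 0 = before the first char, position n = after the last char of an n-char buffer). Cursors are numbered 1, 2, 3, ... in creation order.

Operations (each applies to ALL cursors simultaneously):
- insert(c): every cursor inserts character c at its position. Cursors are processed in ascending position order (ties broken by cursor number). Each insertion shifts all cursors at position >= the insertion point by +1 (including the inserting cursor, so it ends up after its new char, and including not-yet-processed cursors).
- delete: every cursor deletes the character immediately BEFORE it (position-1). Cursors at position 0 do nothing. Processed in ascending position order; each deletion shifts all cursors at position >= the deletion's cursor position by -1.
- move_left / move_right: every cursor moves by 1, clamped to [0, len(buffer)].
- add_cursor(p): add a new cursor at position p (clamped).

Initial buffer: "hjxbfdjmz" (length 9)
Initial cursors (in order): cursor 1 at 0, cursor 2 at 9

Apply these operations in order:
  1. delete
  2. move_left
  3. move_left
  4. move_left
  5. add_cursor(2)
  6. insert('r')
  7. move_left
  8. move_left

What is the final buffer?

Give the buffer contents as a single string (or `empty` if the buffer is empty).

Answer: rhjrxbfrdjm

Derivation:
After op 1 (delete): buffer="hjxbfdjm" (len 8), cursors c1@0 c2@8, authorship ........
After op 2 (move_left): buffer="hjxbfdjm" (len 8), cursors c1@0 c2@7, authorship ........
After op 3 (move_left): buffer="hjxbfdjm" (len 8), cursors c1@0 c2@6, authorship ........
After op 4 (move_left): buffer="hjxbfdjm" (len 8), cursors c1@0 c2@5, authorship ........
After op 5 (add_cursor(2)): buffer="hjxbfdjm" (len 8), cursors c1@0 c3@2 c2@5, authorship ........
After op 6 (insert('r')): buffer="rhjrxbfrdjm" (len 11), cursors c1@1 c3@4 c2@8, authorship 1..3...2...
After op 7 (move_left): buffer="rhjrxbfrdjm" (len 11), cursors c1@0 c3@3 c2@7, authorship 1..3...2...
After op 8 (move_left): buffer="rhjrxbfrdjm" (len 11), cursors c1@0 c3@2 c2@6, authorship 1..3...2...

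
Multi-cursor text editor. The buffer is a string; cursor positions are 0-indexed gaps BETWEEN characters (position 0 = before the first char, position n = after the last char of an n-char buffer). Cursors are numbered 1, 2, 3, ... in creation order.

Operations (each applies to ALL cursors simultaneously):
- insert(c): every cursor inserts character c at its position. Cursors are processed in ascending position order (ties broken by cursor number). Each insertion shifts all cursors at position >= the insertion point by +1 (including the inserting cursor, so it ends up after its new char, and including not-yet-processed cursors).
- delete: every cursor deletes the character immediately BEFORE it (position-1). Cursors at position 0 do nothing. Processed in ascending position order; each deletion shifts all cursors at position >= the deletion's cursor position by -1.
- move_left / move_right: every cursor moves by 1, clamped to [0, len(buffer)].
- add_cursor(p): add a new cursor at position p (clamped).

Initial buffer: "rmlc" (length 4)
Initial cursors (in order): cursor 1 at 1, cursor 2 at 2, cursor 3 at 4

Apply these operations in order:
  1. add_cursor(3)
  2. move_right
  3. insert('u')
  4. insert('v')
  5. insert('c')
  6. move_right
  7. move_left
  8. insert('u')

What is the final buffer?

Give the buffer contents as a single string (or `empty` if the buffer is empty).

Answer: rmuvculuvcucuuvvcuuc

Derivation:
After op 1 (add_cursor(3)): buffer="rmlc" (len 4), cursors c1@1 c2@2 c4@3 c3@4, authorship ....
After op 2 (move_right): buffer="rmlc" (len 4), cursors c1@2 c2@3 c3@4 c4@4, authorship ....
After op 3 (insert('u')): buffer="rmulucuu" (len 8), cursors c1@3 c2@5 c3@8 c4@8, authorship ..1.2.34
After op 4 (insert('v')): buffer="rmuvluvcuuvv" (len 12), cursors c1@4 c2@7 c3@12 c4@12, authorship ..11.22.3434
After op 5 (insert('c')): buffer="rmuvcluvccuuvvcc" (len 16), cursors c1@5 c2@9 c3@16 c4@16, authorship ..111.222.343434
After op 6 (move_right): buffer="rmuvcluvccuuvvcc" (len 16), cursors c1@6 c2@10 c3@16 c4@16, authorship ..111.222.343434
After op 7 (move_left): buffer="rmuvcluvccuuvvcc" (len 16), cursors c1@5 c2@9 c3@15 c4@15, authorship ..111.222.343434
After op 8 (insert('u')): buffer="rmuvculuvcucuuvvcuuc" (len 20), cursors c1@6 c2@11 c3@19 c4@19, authorship ..1111.2222.34343344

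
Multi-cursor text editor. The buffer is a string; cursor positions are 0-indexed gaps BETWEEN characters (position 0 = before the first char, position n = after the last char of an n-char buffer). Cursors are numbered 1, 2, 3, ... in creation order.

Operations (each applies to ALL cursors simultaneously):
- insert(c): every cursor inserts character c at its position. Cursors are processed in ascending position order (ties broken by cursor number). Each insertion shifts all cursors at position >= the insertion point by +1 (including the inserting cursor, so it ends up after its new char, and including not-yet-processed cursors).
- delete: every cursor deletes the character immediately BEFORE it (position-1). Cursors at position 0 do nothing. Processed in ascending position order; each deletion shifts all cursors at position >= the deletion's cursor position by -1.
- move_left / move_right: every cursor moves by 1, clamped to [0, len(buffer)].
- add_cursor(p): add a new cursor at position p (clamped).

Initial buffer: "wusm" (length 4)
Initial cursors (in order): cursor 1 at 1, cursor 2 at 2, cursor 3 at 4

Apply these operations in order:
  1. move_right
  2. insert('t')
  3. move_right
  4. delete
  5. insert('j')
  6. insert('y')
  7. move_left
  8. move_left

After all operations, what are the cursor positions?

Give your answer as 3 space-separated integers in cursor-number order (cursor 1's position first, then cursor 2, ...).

After op 1 (move_right): buffer="wusm" (len 4), cursors c1@2 c2@3 c3@4, authorship ....
After op 2 (insert('t')): buffer="wutstmt" (len 7), cursors c1@3 c2@5 c3@7, authorship ..1.2.3
After op 3 (move_right): buffer="wutstmt" (len 7), cursors c1@4 c2@6 c3@7, authorship ..1.2.3
After op 4 (delete): buffer="wutt" (len 4), cursors c1@3 c2@4 c3@4, authorship ..12
After op 5 (insert('j')): buffer="wutjtjj" (len 7), cursors c1@4 c2@7 c3@7, authorship ..11223
After op 6 (insert('y')): buffer="wutjytjjyy" (len 10), cursors c1@5 c2@10 c3@10, authorship ..11122323
After op 7 (move_left): buffer="wutjytjjyy" (len 10), cursors c1@4 c2@9 c3@9, authorship ..11122323
After op 8 (move_left): buffer="wutjytjjyy" (len 10), cursors c1@3 c2@8 c3@8, authorship ..11122323

Answer: 3 8 8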